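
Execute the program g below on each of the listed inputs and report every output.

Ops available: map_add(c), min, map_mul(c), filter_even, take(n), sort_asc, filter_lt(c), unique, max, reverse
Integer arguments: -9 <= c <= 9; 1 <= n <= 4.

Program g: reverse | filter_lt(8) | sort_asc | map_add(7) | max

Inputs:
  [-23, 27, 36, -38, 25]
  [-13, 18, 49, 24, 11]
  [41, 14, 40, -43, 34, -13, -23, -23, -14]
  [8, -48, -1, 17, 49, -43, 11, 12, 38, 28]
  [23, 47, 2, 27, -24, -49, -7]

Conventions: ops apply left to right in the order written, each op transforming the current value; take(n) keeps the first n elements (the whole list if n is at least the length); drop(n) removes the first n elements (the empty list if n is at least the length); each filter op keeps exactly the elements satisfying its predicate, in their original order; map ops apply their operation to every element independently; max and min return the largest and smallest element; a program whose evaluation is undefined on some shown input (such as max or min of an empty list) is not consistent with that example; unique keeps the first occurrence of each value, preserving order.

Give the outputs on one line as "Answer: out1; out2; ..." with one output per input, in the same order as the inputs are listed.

-16; -6; -6; 6; 9

Execution, op by op:
  [-23, 27, 36, -38, 25] -> [25, -38, 36, 27, -23] -> [-38, -23] -> [-38, -23] -> [-31, -16] -> -16
  [-13, 18, 49, 24, 11] -> [11, 24, 49, 18, -13] -> [-13] -> [-13] -> [-6] -> -6
  [41, 14, 40, -43, 34, -13, -23, -23, -14] -> [-14, -23, -23, -13, 34, -43, 40, 14, 41] -> [-14, -23, -23, -13, -43] -> [-43, -23, -23, -14, -13] -> [-36, -16, -16, -7, -6] -> -6
  [8, -48, -1, 17, 49, -43, 11, 12, 38, 28] -> [28, 38, 12, 11, -43, 49, 17, -1, -48, 8] -> [-43, -1, -48] -> [-48, -43, -1] -> [-41, -36, 6] -> 6
  [23, 47, 2, 27, -24, -49, -7] -> [-7, -49, -24, 27, 2, 47, 23] -> [-7, -49, -24, 2] -> [-49, -24, -7, 2] -> [-42, -17, 0, 9] -> 9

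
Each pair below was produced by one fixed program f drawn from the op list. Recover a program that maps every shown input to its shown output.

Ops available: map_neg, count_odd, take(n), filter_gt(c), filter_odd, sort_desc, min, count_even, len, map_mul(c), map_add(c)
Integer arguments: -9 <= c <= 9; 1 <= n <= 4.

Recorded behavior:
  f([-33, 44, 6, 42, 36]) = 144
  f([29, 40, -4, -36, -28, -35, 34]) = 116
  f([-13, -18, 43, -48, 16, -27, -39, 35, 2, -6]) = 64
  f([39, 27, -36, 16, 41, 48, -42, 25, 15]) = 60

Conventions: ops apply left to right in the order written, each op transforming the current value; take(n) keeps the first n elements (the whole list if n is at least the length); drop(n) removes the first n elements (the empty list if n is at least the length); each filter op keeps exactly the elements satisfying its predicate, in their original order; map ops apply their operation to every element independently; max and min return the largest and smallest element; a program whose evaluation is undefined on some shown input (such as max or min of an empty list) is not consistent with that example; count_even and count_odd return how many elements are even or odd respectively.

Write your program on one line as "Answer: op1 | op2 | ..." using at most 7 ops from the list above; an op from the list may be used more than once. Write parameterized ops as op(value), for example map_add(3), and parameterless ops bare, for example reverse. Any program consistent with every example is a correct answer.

filter_gt(8) | map_mul(2) | map_mul(-2) | map_neg | sort_desc | min

Check, running the answer program on each example:
  [-33, 44, 6, 42, 36] -> [44, 42, 36] -> [88, 84, 72] -> [-176, -168, -144] -> [176, 168, 144] -> [176, 168, 144] -> 144
  [29, 40, -4, -36, -28, -35, 34] -> [29, 40, 34] -> [58, 80, 68] -> [-116, -160, -136] -> [116, 160, 136] -> [160, 136, 116] -> 116
  [-13, -18, 43, -48, 16, -27, -39, 35, 2, -6] -> [43, 16, 35] -> [86, 32, 70] -> [-172, -64, -140] -> [172, 64, 140] -> [172, 140, 64] -> 64
  [39, 27, -36, 16, 41, 48, -42, 25, 15] -> [39, 27, 16, 41, 48, 25, 15] -> [78, 54, 32, 82, 96, 50, 30] -> [-156, -108, -64, -164, -192, -100, -60] -> [156, 108, 64, 164, 192, 100, 60] -> [192, 164, 156, 108, 100, 64, 60] -> 60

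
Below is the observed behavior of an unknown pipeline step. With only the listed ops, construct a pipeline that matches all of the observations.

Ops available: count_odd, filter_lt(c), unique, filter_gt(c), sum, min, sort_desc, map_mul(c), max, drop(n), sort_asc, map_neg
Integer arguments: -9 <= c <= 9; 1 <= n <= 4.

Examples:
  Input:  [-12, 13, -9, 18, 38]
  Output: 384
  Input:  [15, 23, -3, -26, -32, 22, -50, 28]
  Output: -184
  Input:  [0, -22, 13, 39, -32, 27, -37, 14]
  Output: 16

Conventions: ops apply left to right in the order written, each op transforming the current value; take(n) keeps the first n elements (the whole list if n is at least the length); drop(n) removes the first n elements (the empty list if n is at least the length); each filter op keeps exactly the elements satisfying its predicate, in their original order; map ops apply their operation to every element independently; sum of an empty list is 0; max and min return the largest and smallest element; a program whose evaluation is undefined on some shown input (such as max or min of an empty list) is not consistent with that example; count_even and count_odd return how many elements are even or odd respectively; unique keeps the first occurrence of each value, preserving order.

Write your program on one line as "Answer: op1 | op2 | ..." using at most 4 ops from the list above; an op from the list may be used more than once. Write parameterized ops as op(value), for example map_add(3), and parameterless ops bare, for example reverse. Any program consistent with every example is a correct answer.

map_mul(8) | sort_asc | sum

Check, running the answer program on each example:
  [-12, 13, -9, 18, 38] -> [-96, 104, -72, 144, 304] -> [-96, -72, 104, 144, 304] -> 384
  [15, 23, -3, -26, -32, 22, -50, 28] -> [120, 184, -24, -208, -256, 176, -400, 224] -> [-400, -256, -208, -24, 120, 176, 184, 224] -> -184
  [0, -22, 13, 39, -32, 27, -37, 14] -> [0, -176, 104, 312, -256, 216, -296, 112] -> [-296, -256, -176, 0, 104, 112, 216, 312] -> 16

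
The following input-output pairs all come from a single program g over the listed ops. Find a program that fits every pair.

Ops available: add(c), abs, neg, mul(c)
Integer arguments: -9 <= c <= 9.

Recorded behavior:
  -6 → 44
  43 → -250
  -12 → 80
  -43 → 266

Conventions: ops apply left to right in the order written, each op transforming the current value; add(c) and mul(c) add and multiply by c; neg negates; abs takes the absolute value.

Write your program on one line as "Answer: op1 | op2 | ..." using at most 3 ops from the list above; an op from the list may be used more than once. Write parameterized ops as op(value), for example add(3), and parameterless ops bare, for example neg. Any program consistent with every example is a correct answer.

mul(-6) | add(8)

Check, running the answer program on each example:
  -6 -> 36 -> 44
  43 -> -258 -> -250
  -12 -> 72 -> 80
  -43 -> 258 -> 266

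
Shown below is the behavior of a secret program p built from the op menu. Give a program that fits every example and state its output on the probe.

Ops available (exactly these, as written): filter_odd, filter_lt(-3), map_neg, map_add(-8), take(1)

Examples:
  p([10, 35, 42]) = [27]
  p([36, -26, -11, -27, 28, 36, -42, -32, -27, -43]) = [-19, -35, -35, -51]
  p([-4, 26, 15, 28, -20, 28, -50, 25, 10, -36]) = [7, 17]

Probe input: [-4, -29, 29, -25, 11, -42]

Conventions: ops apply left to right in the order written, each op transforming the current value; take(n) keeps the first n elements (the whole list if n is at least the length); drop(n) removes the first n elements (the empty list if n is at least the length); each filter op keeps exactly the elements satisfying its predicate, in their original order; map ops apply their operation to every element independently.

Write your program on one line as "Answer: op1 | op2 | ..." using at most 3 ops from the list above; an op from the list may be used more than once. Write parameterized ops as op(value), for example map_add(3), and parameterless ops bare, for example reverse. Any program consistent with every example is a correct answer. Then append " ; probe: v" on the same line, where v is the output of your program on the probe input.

filter_odd | map_add(-8) ; probe: [-37, 21, -33, 3]

Check, running the answer program on each example:
  [10, 35, 42] -> [35] -> [27]
  [36, -26, -11, -27, 28, 36, -42, -32, -27, -43] -> [-11, -27, -27, -43] -> [-19, -35, -35, -51]
  [-4, 26, 15, 28, -20, 28, -50, 25, 10, -36] -> [15, 25] -> [7, 17]
  probe: [-4, -29, 29, -25, 11, -42] -> [-29, 29, -25, 11] -> [-37, 21, -33, 3]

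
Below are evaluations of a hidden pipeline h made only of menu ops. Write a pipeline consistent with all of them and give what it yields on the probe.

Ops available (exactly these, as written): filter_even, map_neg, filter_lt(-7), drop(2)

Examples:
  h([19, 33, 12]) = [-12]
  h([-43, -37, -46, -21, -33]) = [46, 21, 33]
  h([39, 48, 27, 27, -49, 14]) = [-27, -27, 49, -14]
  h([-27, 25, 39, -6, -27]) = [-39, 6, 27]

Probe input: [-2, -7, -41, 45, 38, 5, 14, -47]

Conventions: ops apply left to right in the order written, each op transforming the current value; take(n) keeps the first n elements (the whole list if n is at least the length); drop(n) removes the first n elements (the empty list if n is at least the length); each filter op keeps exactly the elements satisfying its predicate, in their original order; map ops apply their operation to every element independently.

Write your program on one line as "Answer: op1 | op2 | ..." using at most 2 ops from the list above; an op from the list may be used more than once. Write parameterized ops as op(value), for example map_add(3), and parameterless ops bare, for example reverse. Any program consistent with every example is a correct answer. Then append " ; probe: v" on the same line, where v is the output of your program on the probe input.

map_neg | drop(2) ; probe: [41, -45, -38, -5, -14, 47]

Check, running the answer program on each example:
  [19, 33, 12] -> [-19, -33, -12] -> [-12]
  [-43, -37, -46, -21, -33] -> [43, 37, 46, 21, 33] -> [46, 21, 33]
  [39, 48, 27, 27, -49, 14] -> [-39, -48, -27, -27, 49, -14] -> [-27, -27, 49, -14]
  [-27, 25, 39, -6, -27] -> [27, -25, -39, 6, 27] -> [-39, 6, 27]
  probe: [-2, -7, -41, 45, 38, 5, 14, -47] -> [2, 7, 41, -45, -38, -5, -14, 47] -> [41, -45, -38, -5, -14, 47]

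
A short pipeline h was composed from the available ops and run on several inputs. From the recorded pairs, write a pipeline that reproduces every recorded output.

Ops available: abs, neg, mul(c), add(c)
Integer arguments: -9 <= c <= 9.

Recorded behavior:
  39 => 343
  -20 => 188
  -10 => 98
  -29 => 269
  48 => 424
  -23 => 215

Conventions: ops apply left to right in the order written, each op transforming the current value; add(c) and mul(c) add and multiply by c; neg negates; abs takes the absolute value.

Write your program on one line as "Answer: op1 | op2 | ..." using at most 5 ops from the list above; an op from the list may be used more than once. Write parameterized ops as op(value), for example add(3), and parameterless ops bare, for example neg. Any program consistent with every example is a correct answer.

mul(-9) | add(9) | neg | add(1) | abs

Check, running the answer program on each example:
  39 -> -351 -> -342 -> 342 -> 343 -> 343
  -20 -> 180 -> 189 -> -189 -> -188 -> 188
  -10 -> 90 -> 99 -> -99 -> -98 -> 98
  -29 -> 261 -> 270 -> -270 -> -269 -> 269
  48 -> -432 -> -423 -> 423 -> 424 -> 424
  -23 -> 207 -> 216 -> -216 -> -215 -> 215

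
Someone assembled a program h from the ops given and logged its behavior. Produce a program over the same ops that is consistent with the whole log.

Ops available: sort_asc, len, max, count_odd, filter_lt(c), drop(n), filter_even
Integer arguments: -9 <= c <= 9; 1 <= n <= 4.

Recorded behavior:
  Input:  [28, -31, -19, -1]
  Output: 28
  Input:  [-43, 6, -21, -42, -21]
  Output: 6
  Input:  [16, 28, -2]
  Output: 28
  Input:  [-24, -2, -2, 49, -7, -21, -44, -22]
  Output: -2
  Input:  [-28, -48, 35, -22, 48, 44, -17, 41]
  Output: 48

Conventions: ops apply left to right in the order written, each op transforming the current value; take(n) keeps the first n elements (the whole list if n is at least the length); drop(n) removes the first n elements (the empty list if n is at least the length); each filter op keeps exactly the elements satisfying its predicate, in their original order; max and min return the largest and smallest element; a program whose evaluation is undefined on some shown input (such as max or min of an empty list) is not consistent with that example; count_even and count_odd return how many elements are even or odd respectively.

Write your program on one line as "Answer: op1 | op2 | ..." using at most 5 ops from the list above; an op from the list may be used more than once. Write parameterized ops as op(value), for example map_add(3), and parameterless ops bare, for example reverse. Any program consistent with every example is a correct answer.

sort_asc | drop(1) | filter_even | max

Check, running the answer program on each example:
  [28, -31, -19, -1] -> [-31, -19, -1, 28] -> [-19, -1, 28] -> [28] -> 28
  [-43, 6, -21, -42, -21] -> [-43, -42, -21, -21, 6] -> [-42, -21, -21, 6] -> [-42, 6] -> 6
  [16, 28, -2] -> [-2, 16, 28] -> [16, 28] -> [16, 28] -> 28
  [-24, -2, -2, 49, -7, -21, -44, -22] -> [-44, -24, -22, -21, -7, -2, -2, 49] -> [-24, -22, -21, -7, -2, -2, 49] -> [-24, -22, -2, -2] -> -2
  [-28, -48, 35, -22, 48, 44, -17, 41] -> [-48, -28, -22, -17, 35, 41, 44, 48] -> [-28, -22, -17, 35, 41, 44, 48] -> [-28, -22, 44, 48] -> 48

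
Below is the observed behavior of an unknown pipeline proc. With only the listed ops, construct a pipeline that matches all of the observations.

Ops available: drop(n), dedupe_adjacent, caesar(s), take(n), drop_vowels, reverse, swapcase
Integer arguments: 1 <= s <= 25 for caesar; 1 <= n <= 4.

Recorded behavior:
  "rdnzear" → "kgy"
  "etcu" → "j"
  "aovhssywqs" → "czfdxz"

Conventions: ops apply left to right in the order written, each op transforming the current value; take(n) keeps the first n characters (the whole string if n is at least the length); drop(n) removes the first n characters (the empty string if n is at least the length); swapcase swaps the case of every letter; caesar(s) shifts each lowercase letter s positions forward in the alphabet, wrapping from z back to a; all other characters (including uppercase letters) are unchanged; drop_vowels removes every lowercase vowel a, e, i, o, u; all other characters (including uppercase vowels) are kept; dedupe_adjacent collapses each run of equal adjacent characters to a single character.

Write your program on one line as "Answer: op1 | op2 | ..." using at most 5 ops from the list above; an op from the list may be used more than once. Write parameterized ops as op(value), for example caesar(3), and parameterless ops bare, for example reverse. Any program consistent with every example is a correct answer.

drop(1) | drop_vowels | dedupe_adjacent | caesar(7) | drop_vowels

Check, running the answer program on each example:
  "rdnzear" -> "dnzear" -> "dnzr" -> "dnzr" -> "kugy" -> "kgy"
  "etcu" -> "tcu" -> "tc" -> "tc" -> "aj" -> "j"
  "aovhssywqs" -> "ovhssywqs" -> "vhssywqs" -> "vhsywqs" -> "cozfdxz" -> "czfdxz"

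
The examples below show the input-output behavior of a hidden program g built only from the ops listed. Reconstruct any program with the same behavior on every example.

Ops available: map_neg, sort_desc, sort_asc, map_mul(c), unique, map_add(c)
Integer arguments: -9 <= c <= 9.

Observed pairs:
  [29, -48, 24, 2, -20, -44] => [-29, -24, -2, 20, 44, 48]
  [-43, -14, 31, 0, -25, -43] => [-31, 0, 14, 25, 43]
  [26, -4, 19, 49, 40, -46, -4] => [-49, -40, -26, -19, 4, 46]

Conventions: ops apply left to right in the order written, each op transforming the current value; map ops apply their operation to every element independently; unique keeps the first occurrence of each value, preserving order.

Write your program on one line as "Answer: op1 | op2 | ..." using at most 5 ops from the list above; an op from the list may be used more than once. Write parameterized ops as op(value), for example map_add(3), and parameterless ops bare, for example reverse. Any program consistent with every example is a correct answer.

sort_desc | map_neg | sort_desc | unique | sort_asc

Check, running the answer program on each example:
  [29, -48, 24, 2, -20, -44] -> [29, 24, 2, -20, -44, -48] -> [-29, -24, -2, 20, 44, 48] -> [48, 44, 20, -2, -24, -29] -> [48, 44, 20, -2, -24, -29] -> [-29, -24, -2, 20, 44, 48]
  [-43, -14, 31, 0, -25, -43] -> [31, 0, -14, -25, -43, -43] -> [-31, 0, 14, 25, 43, 43] -> [43, 43, 25, 14, 0, -31] -> [43, 25, 14, 0, -31] -> [-31, 0, 14, 25, 43]
  [26, -4, 19, 49, 40, -46, -4] -> [49, 40, 26, 19, -4, -4, -46] -> [-49, -40, -26, -19, 4, 4, 46] -> [46, 4, 4, -19, -26, -40, -49] -> [46, 4, -19, -26, -40, -49] -> [-49, -40, -26, -19, 4, 46]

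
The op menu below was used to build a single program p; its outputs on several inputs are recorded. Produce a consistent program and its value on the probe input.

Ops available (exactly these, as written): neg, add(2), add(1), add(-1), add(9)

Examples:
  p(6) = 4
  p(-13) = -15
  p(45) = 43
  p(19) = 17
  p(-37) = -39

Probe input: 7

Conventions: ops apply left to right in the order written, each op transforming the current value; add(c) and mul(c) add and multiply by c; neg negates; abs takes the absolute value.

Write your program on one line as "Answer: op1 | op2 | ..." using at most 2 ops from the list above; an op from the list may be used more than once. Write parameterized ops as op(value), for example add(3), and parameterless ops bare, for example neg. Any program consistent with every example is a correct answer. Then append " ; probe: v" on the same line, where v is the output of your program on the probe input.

add(-1) | add(-1) ; probe: 5

Check, running the answer program on each example:
  6 -> 5 -> 4
  -13 -> -14 -> -15
  45 -> 44 -> 43
  19 -> 18 -> 17
  -37 -> -38 -> -39
  probe: 7 -> 6 -> 5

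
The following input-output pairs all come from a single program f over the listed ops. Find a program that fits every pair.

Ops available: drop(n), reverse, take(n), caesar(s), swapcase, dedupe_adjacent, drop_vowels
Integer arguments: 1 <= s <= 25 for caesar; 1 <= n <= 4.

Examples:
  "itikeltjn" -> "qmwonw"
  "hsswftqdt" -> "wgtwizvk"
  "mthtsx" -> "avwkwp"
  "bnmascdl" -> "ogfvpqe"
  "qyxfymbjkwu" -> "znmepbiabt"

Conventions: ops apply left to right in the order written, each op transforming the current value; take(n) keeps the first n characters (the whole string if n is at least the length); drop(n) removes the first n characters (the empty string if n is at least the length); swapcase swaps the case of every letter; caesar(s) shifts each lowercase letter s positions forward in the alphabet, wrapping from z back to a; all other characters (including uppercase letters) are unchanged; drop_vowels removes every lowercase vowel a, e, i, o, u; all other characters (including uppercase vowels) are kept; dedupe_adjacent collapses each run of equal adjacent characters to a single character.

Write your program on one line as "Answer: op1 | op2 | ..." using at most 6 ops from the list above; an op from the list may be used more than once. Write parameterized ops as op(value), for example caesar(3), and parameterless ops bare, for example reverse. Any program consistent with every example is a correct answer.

drop_vowels | reverse | caesar(5) | caesar(24) | dedupe_adjacent

Check, running the answer program on each example:
  "itikeltjn" -> "tkltjn" -> "njtlkt" -> "soyqpy" -> "qmwonw" -> "qmwonw"
  "hsswftqdt" -> "hsswftqdt" -> "tdqtfwssh" -> "yivykbxxm" -> "wgtwizvvk" -> "wgtwizvk"
  "mthtsx" -> "mthtsx" -> "xsthtm" -> "cxymyr" -> "avwkwp" -> "avwkwp"
  "bnmascdl" -> "bnmscdl" -> "ldcsmnb" -> "qihxrsg" -> "ogfvpqe" -> "ogfvpqe"
  "qyxfymbjkwu" -> "qyxfymbjkw" -> "wkjbmyfxyq" -> "bpogrdkcdv" -> "znmepbiabt" -> "znmepbiabt"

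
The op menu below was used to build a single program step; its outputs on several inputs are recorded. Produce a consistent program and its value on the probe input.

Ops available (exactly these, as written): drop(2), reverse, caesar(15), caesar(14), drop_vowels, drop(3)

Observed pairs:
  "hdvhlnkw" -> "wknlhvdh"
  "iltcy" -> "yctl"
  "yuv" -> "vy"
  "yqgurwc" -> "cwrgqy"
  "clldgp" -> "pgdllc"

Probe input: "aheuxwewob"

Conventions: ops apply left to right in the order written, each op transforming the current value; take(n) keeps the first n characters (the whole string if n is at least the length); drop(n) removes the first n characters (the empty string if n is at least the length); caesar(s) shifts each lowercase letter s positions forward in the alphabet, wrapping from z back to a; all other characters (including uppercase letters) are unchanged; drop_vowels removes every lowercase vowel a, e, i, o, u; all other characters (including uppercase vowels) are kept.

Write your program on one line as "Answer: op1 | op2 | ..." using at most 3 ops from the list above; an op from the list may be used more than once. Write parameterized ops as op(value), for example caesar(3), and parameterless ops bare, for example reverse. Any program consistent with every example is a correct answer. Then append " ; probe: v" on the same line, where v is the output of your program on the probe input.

reverse | drop_vowels ; probe: "bwwxh"

Check, running the answer program on each example:
  "hdvhlnkw" -> "wknlhvdh" -> "wknlhvdh"
  "iltcy" -> "yctli" -> "yctl"
  "yuv" -> "vuy" -> "vy"
  "yqgurwc" -> "cwrugqy" -> "cwrgqy"
  "clldgp" -> "pgdllc" -> "pgdllc"
  probe: "aheuxwewob" -> "bowewxueha" -> "bwwxh"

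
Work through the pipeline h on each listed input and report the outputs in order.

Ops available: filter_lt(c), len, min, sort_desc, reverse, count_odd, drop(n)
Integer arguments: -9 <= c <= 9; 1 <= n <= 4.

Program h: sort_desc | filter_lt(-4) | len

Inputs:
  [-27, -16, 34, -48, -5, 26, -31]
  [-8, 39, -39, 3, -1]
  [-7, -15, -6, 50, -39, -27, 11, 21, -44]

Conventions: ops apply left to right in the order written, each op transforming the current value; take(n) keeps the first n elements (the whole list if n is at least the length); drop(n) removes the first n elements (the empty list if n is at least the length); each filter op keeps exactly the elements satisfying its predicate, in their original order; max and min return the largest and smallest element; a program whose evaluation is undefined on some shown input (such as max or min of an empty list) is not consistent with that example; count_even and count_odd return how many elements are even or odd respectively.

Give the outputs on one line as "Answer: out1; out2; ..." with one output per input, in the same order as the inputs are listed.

Execution, op by op:
  [-27, -16, 34, -48, -5, 26, -31] -> [34, 26, -5, -16, -27, -31, -48] -> [-5, -16, -27, -31, -48] -> 5
  [-8, 39, -39, 3, -1] -> [39, 3, -1, -8, -39] -> [-8, -39] -> 2
  [-7, -15, -6, 50, -39, -27, 11, 21, -44] -> [50, 21, 11, -6, -7, -15, -27, -39, -44] -> [-6, -7, -15, -27, -39, -44] -> 6

5; 2; 6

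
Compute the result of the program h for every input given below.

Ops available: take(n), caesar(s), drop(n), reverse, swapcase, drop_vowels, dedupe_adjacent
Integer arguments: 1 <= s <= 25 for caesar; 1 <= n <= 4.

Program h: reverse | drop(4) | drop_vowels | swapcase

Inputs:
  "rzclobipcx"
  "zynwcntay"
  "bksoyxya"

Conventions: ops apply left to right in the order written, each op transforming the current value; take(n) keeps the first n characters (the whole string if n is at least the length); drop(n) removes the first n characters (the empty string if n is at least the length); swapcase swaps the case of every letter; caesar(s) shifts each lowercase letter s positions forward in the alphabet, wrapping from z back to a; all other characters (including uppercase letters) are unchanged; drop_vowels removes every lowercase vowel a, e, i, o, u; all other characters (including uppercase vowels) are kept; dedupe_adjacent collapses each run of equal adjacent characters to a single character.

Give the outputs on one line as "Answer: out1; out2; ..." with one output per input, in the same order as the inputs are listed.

"BLCZR"; "CWNYZ"; "SKB"

Execution, op by op:
  "rzclobipcx" -> "xcpibolczr" -> "bolczr" -> "blczr" -> "BLCZR"
  "zynwcntay" -> "yatncwnyz" -> "cwnyz" -> "cwnyz" -> "CWNYZ"
  "bksoyxya" -> "ayxyoskb" -> "oskb" -> "skb" -> "SKB"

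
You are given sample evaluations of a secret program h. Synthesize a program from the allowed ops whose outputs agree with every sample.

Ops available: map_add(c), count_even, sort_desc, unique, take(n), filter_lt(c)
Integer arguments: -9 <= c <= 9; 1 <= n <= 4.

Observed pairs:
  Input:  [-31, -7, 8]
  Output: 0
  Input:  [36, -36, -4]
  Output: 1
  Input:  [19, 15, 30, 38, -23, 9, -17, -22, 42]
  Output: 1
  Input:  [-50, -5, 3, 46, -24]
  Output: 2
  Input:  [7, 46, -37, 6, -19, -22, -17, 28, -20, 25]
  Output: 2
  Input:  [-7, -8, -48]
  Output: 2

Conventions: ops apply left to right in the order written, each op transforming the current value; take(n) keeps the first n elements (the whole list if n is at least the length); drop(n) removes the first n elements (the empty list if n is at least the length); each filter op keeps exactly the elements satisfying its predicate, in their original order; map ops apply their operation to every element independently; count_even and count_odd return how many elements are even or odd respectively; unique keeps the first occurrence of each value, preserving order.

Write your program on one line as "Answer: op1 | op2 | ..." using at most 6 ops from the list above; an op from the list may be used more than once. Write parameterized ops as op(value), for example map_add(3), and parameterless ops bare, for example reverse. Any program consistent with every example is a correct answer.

filter_lt(-6) | map_add(-4) | sort_desc | map_add(-8) | count_even

Check, running the answer program on each example:
  [-31, -7, 8] -> [-31, -7] -> [-35, -11] -> [-11, -35] -> [-19, -43] -> 0
  [36, -36, -4] -> [-36] -> [-40] -> [-40] -> [-48] -> 1
  [19, 15, 30, 38, -23, 9, -17, -22, 42] -> [-23, -17, -22] -> [-27, -21, -26] -> [-21, -26, -27] -> [-29, -34, -35] -> 1
  [-50, -5, 3, 46, -24] -> [-50, -24] -> [-54, -28] -> [-28, -54] -> [-36, -62] -> 2
  [7, 46, -37, 6, -19, -22, -17, 28, -20, 25] -> [-37, -19, -22, -17, -20] -> [-41, -23, -26, -21, -24] -> [-21, -23, -24, -26, -41] -> [-29, -31, -32, -34, -49] -> 2
  [-7, -8, -48] -> [-7, -8, -48] -> [-11, -12, -52] -> [-11, -12, -52] -> [-19, -20, -60] -> 2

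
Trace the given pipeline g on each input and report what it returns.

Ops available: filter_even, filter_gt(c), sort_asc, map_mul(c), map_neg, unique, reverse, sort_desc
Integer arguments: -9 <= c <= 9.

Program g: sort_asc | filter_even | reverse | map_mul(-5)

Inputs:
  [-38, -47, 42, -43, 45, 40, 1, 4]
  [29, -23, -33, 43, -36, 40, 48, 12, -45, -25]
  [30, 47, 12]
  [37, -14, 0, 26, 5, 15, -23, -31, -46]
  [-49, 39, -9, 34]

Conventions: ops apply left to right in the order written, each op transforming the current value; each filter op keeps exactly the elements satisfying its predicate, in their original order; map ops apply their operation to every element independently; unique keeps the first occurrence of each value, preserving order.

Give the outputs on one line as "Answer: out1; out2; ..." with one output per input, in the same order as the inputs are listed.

[-210, -200, -20, 190]; [-240, -200, -60, 180]; [-150, -60]; [-130, 0, 70, 230]; [-170]

Execution, op by op:
  [-38, -47, 42, -43, 45, 40, 1, 4] -> [-47, -43, -38, 1, 4, 40, 42, 45] -> [-38, 4, 40, 42] -> [42, 40, 4, -38] -> [-210, -200, -20, 190]
  [29, -23, -33, 43, -36, 40, 48, 12, -45, -25] -> [-45, -36, -33, -25, -23, 12, 29, 40, 43, 48] -> [-36, 12, 40, 48] -> [48, 40, 12, -36] -> [-240, -200, -60, 180]
  [30, 47, 12] -> [12, 30, 47] -> [12, 30] -> [30, 12] -> [-150, -60]
  [37, -14, 0, 26, 5, 15, -23, -31, -46] -> [-46, -31, -23, -14, 0, 5, 15, 26, 37] -> [-46, -14, 0, 26] -> [26, 0, -14, -46] -> [-130, 0, 70, 230]
  [-49, 39, -9, 34] -> [-49, -9, 34, 39] -> [34] -> [34] -> [-170]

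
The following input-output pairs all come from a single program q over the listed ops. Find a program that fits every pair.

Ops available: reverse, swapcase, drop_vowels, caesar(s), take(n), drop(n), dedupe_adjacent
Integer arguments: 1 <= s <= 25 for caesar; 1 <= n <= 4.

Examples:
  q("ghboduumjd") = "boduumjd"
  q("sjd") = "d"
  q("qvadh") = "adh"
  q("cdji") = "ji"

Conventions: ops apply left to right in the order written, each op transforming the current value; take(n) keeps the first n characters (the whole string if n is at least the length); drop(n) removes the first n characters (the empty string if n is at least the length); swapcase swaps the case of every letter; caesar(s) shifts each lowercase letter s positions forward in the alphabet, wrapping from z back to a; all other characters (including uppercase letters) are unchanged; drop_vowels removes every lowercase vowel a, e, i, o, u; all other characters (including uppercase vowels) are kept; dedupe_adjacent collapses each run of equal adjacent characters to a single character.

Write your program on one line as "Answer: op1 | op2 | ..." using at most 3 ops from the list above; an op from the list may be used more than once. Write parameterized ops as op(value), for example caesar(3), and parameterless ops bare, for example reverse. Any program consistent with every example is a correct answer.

swapcase | drop(2) | swapcase

Check, running the answer program on each example:
  "ghboduumjd" -> "GHBODUUMJD" -> "BODUUMJD" -> "boduumjd"
  "sjd" -> "SJD" -> "D" -> "d"
  "qvadh" -> "QVADH" -> "ADH" -> "adh"
  "cdji" -> "CDJI" -> "JI" -> "ji"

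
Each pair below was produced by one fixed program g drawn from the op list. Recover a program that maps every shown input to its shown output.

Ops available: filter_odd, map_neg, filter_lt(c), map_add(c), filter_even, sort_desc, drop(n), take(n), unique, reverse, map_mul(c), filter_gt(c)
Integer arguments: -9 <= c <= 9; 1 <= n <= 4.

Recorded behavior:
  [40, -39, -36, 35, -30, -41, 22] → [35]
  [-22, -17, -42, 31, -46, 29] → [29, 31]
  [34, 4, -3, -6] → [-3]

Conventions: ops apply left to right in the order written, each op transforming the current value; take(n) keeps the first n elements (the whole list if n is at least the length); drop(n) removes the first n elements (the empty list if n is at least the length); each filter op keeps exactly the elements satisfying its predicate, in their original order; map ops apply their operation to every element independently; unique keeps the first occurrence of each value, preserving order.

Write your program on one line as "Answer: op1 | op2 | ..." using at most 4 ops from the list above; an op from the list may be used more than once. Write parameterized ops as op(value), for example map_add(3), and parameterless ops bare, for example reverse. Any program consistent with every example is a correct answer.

filter_gt(-6) | reverse | filter_odd

Check, running the answer program on each example:
  [40, -39, -36, 35, -30, -41, 22] -> [40, 35, 22] -> [22, 35, 40] -> [35]
  [-22, -17, -42, 31, -46, 29] -> [31, 29] -> [29, 31] -> [29, 31]
  [34, 4, -3, -6] -> [34, 4, -3] -> [-3, 4, 34] -> [-3]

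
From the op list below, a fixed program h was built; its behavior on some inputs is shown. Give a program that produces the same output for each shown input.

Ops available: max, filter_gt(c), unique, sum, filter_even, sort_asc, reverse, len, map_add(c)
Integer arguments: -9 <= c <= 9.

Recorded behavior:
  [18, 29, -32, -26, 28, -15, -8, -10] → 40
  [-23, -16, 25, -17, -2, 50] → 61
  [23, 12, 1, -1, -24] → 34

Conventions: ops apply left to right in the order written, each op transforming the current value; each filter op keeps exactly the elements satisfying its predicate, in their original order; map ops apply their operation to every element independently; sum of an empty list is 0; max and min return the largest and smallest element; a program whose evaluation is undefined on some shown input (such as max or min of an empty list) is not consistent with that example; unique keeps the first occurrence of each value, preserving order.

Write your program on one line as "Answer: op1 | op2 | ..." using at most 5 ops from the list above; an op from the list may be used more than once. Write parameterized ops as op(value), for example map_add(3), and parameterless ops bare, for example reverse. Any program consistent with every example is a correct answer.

map_add(3) | filter_gt(3) | map_add(8) | reverse | max

Check, running the answer program on each example:
  [18, 29, -32, -26, 28, -15, -8, -10] -> [21, 32, -29, -23, 31, -12, -5, -7] -> [21, 32, 31] -> [29, 40, 39] -> [39, 40, 29] -> 40
  [-23, -16, 25, -17, -2, 50] -> [-20, -13, 28, -14, 1, 53] -> [28, 53] -> [36, 61] -> [61, 36] -> 61
  [23, 12, 1, -1, -24] -> [26, 15, 4, 2, -21] -> [26, 15, 4] -> [34, 23, 12] -> [12, 23, 34] -> 34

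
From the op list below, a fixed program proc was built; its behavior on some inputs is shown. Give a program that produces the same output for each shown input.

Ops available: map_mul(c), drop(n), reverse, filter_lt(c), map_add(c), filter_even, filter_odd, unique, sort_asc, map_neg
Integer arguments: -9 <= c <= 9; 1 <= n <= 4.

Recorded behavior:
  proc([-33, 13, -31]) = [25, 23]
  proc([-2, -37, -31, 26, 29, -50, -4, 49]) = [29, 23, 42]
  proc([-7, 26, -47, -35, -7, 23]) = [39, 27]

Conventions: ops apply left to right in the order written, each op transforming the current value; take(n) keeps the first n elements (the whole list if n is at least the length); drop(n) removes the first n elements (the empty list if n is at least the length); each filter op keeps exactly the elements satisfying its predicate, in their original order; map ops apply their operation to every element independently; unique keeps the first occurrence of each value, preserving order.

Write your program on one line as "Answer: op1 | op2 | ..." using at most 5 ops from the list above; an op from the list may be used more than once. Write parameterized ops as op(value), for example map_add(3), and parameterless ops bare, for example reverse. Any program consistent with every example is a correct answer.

map_add(8) | filter_lt(6) | filter_lt(-4) | map_neg

Check, running the answer program on each example:
  [-33, 13, -31] -> [-25, 21, -23] -> [-25, -23] -> [-25, -23] -> [25, 23]
  [-2, -37, -31, 26, 29, -50, -4, 49] -> [6, -29, -23, 34, 37, -42, 4, 57] -> [-29, -23, -42, 4] -> [-29, -23, -42] -> [29, 23, 42]
  [-7, 26, -47, -35, -7, 23] -> [1, 34, -39, -27, 1, 31] -> [1, -39, -27, 1] -> [-39, -27] -> [39, 27]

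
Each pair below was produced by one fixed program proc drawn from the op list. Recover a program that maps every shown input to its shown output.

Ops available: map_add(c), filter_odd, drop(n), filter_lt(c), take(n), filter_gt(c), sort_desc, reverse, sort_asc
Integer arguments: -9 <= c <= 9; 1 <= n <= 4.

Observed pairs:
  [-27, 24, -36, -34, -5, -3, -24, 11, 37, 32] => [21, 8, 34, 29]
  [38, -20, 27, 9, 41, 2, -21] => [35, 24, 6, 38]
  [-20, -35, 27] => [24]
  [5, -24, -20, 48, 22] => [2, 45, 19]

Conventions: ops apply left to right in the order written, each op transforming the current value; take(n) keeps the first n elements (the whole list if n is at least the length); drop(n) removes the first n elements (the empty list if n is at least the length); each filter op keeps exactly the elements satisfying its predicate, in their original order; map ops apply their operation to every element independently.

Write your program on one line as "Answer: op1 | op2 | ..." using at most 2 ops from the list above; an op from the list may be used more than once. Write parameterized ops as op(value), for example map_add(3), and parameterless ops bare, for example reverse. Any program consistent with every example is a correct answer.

map_add(-3) | filter_gt(-1)

Check, running the answer program on each example:
  [-27, 24, -36, -34, -5, -3, -24, 11, 37, 32] -> [-30, 21, -39, -37, -8, -6, -27, 8, 34, 29] -> [21, 8, 34, 29]
  [38, -20, 27, 9, 41, 2, -21] -> [35, -23, 24, 6, 38, -1, -24] -> [35, 24, 6, 38]
  [-20, -35, 27] -> [-23, -38, 24] -> [24]
  [5, -24, -20, 48, 22] -> [2, -27, -23, 45, 19] -> [2, 45, 19]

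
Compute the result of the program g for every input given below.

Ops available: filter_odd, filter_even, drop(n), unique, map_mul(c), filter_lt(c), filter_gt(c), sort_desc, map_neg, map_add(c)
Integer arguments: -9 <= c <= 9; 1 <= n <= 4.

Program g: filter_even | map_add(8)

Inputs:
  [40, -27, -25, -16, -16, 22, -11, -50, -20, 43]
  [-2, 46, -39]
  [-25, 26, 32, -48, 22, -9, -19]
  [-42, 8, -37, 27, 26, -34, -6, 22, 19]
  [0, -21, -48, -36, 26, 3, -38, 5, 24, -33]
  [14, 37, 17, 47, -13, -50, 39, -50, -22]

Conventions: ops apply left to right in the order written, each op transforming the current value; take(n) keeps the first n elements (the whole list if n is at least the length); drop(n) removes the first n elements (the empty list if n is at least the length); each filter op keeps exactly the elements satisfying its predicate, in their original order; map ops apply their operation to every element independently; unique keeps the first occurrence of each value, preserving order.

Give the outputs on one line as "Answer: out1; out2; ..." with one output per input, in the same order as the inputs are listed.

Execution, op by op:
  [40, -27, -25, -16, -16, 22, -11, -50, -20, 43] -> [40, -16, -16, 22, -50, -20] -> [48, -8, -8, 30, -42, -12]
  [-2, 46, -39] -> [-2, 46] -> [6, 54]
  [-25, 26, 32, -48, 22, -9, -19] -> [26, 32, -48, 22] -> [34, 40, -40, 30]
  [-42, 8, -37, 27, 26, -34, -6, 22, 19] -> [-42, 8, 26, -34, -6, 22] -> [-34, 16, 34, -26, 2, 30]
  [0, -21, -48, -36, 26, 3, -38, 5, 24, -33] -> [0, -48, -36, 26, -38, 24] -> [8, -40, -28, 34, -30, 32]
  [14, 37, 17, 47, -13, -50, 39, -50, -22] -> [14, -50, -50, -22] -> [22, -42, -42, -14]

[48, -8, -8, 30, -42, -12]; [6, 54]; [34, 40, -40, 30]; [-34, 16, 34, -26, 2, 30]; [8, -40, -28, 34, -30, 32]; [22, -42, -42, -14]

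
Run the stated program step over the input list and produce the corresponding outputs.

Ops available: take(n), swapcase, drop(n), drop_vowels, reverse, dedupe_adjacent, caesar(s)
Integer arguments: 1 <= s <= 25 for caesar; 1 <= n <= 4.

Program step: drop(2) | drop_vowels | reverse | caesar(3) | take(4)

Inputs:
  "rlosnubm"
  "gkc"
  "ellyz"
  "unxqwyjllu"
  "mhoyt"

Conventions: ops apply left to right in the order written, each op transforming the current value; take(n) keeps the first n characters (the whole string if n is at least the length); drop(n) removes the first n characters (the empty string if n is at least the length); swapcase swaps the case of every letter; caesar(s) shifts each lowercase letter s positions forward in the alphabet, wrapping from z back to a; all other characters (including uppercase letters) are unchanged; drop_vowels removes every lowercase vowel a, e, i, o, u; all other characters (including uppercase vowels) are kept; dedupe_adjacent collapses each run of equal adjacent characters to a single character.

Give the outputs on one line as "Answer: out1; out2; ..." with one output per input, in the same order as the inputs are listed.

"peqv"; "f"; "cbo"; "oomb"; "wb"

Execution, op by op:
  "rlosnubm" -> "osnubm" -> "snbm" -> "mbns" -> "peqv" -> "peqv"
  "gkc" -> "c" -> "c" -> "c" -> "f" -> "f"
  "ellyz" -> "lyz" -> "lyz" -> "zyl" -> "cbo" -> "cbo"
  "unxqwyjllu" -> "xqwyjllu" -> "xqwyjll" -> "lljywqx" -> "oombzta" -> "oomb"
  "mhoyt" -> "oyt" -> "yt" -> "ty" -> "wb" -> "wb"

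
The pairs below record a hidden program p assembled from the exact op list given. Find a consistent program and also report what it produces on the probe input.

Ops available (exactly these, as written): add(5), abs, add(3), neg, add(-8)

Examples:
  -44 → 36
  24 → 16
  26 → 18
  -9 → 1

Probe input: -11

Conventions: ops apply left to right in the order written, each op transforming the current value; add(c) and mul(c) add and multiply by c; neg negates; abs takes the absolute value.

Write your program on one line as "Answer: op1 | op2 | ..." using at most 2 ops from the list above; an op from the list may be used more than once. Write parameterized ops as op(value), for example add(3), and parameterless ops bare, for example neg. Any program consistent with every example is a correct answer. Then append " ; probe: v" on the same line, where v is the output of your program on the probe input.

abs | add(-8) ; probe: 3

Check, running the answer program on each example:
  -44 -> 44 -> 36
  24 -> 24 -> 16
  26 -> 26 -> 18
  -9 -> 9 -> 1
  probe: -11 -> 11 -> 3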